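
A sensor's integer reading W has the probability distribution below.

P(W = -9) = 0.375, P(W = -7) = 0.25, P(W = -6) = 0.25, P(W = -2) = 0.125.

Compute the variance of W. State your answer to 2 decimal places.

E[W] = (-9)(0.375) + (-7)(0.25) + (-6)(0.25) + (-2)(0.125) = -6.875
E[W²] = (-9)²(0.375) + (-7)²(0.25) + (-6)²(0.25) + (-2)²(0.125) = 52.125
Var(W) = E[W²] − (E[W])² = 52.125 − (-6.875)² = 4.859375

4.86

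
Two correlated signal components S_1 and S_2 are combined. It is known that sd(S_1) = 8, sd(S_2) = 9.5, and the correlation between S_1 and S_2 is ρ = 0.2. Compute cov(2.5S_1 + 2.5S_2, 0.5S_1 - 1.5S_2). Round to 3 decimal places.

-296.438

Var(S_1) = (8)² = 64;  Var(S_2) = (9.5)² = 90.25
cov(S_1,S_2) = ρ·sd(S_1)·sd(S_2) = 0.2·8·9.5 = 15.2
cov(2.5S_1 + 2.5S_2, 0.5S_1 - 1.5S_2) = (2.5)(0.5)Var(S_1) + (2.5)(-1.5)Var(S_2) + [(2.5)(-1.5) + (2.5)(0.5)]cov(S_1,S_2)
= 1.25·64 + -3.75·90.25 + -2.5·15.2 = -296.4375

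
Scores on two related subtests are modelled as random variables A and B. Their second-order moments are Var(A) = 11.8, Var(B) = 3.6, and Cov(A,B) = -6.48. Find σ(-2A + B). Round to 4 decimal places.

Var(-2A + B) = (-2)²·Var(A) + (1)²·Var(B) + 2·(-2)·(1)·Cov(A,B)
= 4·11.8 + 1·3.6 + -4·-6.48 = 76.72
σ(-2A + B) = √76.72 ≈ 8.7590

8.7590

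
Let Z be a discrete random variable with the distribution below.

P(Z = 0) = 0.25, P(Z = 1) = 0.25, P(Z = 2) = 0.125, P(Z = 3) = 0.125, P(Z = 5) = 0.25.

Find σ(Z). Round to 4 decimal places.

E[Z] = (0)(0.25) + (1)(0.25) + (2)(0.125) + (3)(0.125) + (5)(0.25) = 2.125
E[Z²] = (0)²(0.25) + (1)²(0.25) + (2)²(0.125) + (3)²(0.125) + (5)²(0.25) = 8.125
Var(Z) = E[Z²] − (E[Z])² = 8.125 − (2.125)² = 3.609375
σ(Z) = √3.609375 ≈ 1.8998

1.8998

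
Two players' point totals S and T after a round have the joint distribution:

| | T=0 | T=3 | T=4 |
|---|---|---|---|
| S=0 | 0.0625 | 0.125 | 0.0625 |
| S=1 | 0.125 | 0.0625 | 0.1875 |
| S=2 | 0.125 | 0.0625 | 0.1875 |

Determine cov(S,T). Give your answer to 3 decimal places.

E[S] = 1.125,  E[T] = 2.5
E[ST] = 2.8125
cov(S,T) = E[ST] − E[S]E[T] = 2.8125 − (1.125)(2.5) = 0

0.000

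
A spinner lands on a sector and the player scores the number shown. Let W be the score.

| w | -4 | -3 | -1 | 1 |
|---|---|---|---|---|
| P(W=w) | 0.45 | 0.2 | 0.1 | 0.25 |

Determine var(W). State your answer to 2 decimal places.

4.29

E[W] = (-4)(0.45) + (-3)(0.2) + (-1)(0.1) + (1)(0.25) = -2.25
E[W²] = (-4)²(0.45) + (-3)²(0.2) + (-1)²(0.1) + (1)²(0.25) = 9.35
var(W) = E[W²] − (E[W])² = 9.35 − (-2.25)² = 4.2875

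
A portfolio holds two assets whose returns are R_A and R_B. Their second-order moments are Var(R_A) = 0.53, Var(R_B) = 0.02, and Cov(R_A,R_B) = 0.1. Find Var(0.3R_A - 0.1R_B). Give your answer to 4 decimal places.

Var(0.3R_A - 0.1R_B) = (0.3)²·Var(R_A) + (-0.1)²·Var(R_B) + 2·(0.3)·(-0.1)·Cov(R_A,R_B)
= 0.09·0.53 + 0.01·0.02 + -0.06·0.1 = 0.0419

0.0419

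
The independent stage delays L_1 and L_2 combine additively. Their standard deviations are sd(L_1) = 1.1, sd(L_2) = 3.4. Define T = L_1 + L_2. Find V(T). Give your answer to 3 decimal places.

12.770

V(L_1) = 1.21, V(L_2) = 11.56
By independence, V(T) = (1)²V(L_1) + (1)²V(L_2)
= (1)²·1.21 + (1)²·11.56 = 12.77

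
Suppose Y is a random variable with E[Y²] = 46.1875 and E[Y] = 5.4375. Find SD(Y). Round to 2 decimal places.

Var(Y) = 46.1875 − (5.4375)² = 16.62109375
SD(Y) = √16.62109375 ≈ 4.08

4.08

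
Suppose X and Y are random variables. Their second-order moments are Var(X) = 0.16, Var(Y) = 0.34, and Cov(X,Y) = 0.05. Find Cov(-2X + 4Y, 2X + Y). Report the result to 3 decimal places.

1.020

Cov(-2X + 4Y, 2X + Y) = (-2)(2)Var(X) + (4)(1)Var(Y) + [(-2)(1) + (4)(2)]Cov(X,Y)
= -4·0.16 + 4·0.34 + 6·0.05 = 1.02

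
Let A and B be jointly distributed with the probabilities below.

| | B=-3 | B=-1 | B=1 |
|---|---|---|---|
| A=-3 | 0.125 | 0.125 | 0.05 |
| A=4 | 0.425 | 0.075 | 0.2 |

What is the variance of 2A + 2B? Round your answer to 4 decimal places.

50.8400

E[A] = 1.9,  E[B] = -1.6,  E[AB] = -3.25
Var(A) = 13.9 − (1.9)² = 10.29;  Var(B) = 5.4 − (-1.6)² = 2.84
Cov(A,B) = -3.25 − (1.9)(-1.6) = -0.21
Var(2A + 2B) = (2)²·10.29 + (2)²·2.84 + 2·(2)·(2)·-0.21 = 50.84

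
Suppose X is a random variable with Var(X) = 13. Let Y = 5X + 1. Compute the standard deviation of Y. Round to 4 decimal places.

Var(5X + 1) = (5)²·13 = 325
sd(Y) = √325 ≈ 18.0278

18.0278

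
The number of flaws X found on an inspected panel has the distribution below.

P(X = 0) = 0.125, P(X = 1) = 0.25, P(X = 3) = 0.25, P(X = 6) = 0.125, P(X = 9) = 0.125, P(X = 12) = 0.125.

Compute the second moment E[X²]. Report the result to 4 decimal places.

35.1250

E[X²] = (0)²(0.125) + (1)²(0.25) + (3)²(0.25) + (6)²(0.125) + (9)²(0.125) + (12)²(0.125) = 35.125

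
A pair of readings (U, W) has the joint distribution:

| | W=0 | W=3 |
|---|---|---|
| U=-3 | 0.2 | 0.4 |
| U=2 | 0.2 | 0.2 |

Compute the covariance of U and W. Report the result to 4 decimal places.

E[U] = -1,  E[W] = 1.8
E[UW] = -2.4
Cov(U,W) = E[UW] − E[U]E[W] = -2.4 − (-1)(1.8) = -0.6

-0.6000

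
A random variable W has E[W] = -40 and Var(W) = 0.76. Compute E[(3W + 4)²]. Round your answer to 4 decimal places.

E[3W + 4] = 3·-40 + 4 = -116
Var(3W + 4) = (3)²·0.76 = 6.84
E[(3W + 4)²] = Var((3W + 4)) + (E[(3W + 4)])² = 6.84 + (-116)² = 13462.84

13462.8400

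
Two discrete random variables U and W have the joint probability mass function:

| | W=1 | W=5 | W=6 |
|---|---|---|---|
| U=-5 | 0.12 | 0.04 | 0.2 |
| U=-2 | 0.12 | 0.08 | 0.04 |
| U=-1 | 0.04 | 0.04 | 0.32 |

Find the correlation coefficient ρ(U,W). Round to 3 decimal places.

E[U] = -2.68,  E[W] = 4.44
E[UW] = -11.28
Cov(U,W) = E[UW] − E[U]E[W] = -11.28 − (-2.68)(4.44) = 0.6192
var(U) = 3.1776,  var(W) = 4.7264
ρ = 0.6192 / √(3.1776·4.7264) ≈ 0.160

0.160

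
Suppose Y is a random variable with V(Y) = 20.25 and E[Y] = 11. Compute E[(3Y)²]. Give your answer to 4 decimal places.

1271.2500

E[3Y] = 3·11 = 33
V(3Y) = (3)²·20.25 = 182.25
E[(3Y)²] = V((3Y)) + (E[(3Y)])² = 182.25 + (33)² = 1271.25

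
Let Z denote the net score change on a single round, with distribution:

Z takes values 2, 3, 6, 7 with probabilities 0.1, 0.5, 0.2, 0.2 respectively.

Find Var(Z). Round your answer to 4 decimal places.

3.4100

E[Z] = (2)(0.1) + (3)(0.5) + (6)(0.2) + (7)(0.2) = 4.3
E[Z²] = (2)²(0.1) + (3)²(0.5) + (6)²(0.2) + (7)²(0.2) = 21.9
Var(Z) = E[Z²] − (E[Z])² = 21.9 − (4.3)² = 3.41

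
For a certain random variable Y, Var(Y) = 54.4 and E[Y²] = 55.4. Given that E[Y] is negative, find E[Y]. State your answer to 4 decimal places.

(E[Y])² = E[Y²] − Var(Y) = 55.4 − 54.4 = 1
E[Y] = −√1 = -1

-1.0000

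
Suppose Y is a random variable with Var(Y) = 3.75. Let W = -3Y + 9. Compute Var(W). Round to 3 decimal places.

Var(-3Y + 9) = (-3)²·Var(Y) = 9·3.75 = 33.75

33.750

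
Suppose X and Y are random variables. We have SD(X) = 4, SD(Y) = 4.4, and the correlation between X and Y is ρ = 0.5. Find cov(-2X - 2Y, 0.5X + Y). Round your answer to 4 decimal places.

-81.1200

Var(X) = (4)² = 16;  Var(Y) = (4.4)² = 19.36
cov(X,Y) = ρ·SD(X)·SD(Y) = 0.5·4·4.4 = 8.8
cov(-2X - 2Y, 0.5X + Y) = (-2)(0.5)Var(X) + (-2)(1)Var(Y) + [(-2)(1) + (-2)(0.5)]cov(X,Y)
= -1·16 + -2·19.36 + -3·8.8 = -81.12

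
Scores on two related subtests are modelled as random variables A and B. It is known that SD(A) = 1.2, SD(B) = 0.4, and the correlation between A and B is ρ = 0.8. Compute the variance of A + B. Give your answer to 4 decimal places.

var(A) = (1.2)² = 1.44;  var(B) = (0.4)² = 0.16
Cov(A,B) = ρ·SD(A)·SD(B) = 0.8·1.2·0.4 = 0.384
var(A + B) = (1)²·var(A) + (1)²·var(B) + 2·(1)·(1)·Cov(A,B)
= 1·1.44 + 1·0.16 + 2·0.384 = 2.368

2.3680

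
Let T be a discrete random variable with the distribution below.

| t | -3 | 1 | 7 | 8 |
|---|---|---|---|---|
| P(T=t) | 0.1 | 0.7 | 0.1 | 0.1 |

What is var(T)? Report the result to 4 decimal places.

9.2900

E[T] = (-3)(0.1) + (1)(0.7) + (7)(0.1) + (8)(0.1) = 1.9
E[T²] = (-3)²(0.1) + (1)²(0.7) + (7)²(0.1) + (8)²(0.1) = 12.9
var(T) = E[T²] − (E[T])² = 12.9 − (1.9)² = 9.29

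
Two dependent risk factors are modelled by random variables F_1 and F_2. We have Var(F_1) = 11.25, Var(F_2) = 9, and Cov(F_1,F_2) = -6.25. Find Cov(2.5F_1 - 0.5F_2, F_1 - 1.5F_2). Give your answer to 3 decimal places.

61.438

Cov(2.5F_1 - 0.5F_2, F_1 - 1.5F_2) = (2.5)(1)Var(F_1) + (-0.5)(-1.5)Var(F_2) + [(2.5)(-1.5) + (-0.5)(1)]Cov(F_1,F_2)
= 2.5·11.25 + 0.75·9 + -4.25·-6.25 = 61.4375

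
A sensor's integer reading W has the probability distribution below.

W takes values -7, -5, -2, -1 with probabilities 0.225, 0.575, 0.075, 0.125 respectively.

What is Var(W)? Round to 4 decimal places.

E[W] = (-7)(0.225) + (-5)(0.575) + (-2)(0.075) + (-1)(0.125) = -4.725
E[W²] = (-7)²(0.225) + (-5)²(0.575) + (-2)²(0.075) + (-1)²(0.125) = 25.825
Var(W) = E[W²] − (E[W])² = 25.825 − (-4.725)² = 3.499375

3.4994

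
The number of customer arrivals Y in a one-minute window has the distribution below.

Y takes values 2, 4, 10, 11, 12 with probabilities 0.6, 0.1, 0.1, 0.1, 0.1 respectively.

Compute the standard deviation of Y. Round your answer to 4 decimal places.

4.0608

E[Y] = (2)(0.6) + (4)(0.1) + (10)(0.1) + (11)(0.1) + (12)(0.1) = 4.9
E[Y²] = (2)²(0.6) + (4)²(0.1) + (10)²(0.1) + (11)²(0.1) + (12)²(0.1) = 40.5
Var(Y) = E[Y²] − (E[Y])² = 40.5 − (4.9)² = 16.49
σ(Y) = √16.49 ≈ 4.0608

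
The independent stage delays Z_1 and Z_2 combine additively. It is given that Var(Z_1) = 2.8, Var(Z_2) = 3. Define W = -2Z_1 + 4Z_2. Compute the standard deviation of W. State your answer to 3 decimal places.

7.694

By independence, Var(W) = (-2)²Var(Z_1) + (4)²Var(Z_2)
= (-2)²·2.8 + (4)²·3 = 59.2
σ(W) = √59.2 ≈ 7.694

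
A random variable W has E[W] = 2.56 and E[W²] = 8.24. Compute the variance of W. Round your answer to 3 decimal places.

Var(W) = 8.24 − (2.56)² = 1.6864

1.686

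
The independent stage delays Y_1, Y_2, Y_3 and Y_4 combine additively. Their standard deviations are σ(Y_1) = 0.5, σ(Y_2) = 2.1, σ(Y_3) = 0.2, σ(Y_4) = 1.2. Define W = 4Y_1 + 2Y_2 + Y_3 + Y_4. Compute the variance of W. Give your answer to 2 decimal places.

Var(Y_1) = 0.25, Var(Y_2) = 4.41, Var(Y_3) = 0.04, Var(Y_4) = 1.44
By independence, Var(W) = (4)²Var(Y_1) + (2)²Var(Y_2) + (1)²Var(Y_3) + (1)²Var(Y_4)
= (4)²·0.25 + (2)²·4.41 + (1)²·0.04 + (1)²·1.44 = 23.12

23.12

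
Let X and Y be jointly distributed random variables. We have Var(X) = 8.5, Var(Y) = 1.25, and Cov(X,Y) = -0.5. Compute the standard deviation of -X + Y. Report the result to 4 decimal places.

3.2787

Var(-X + Y) = (-1)²·Var(X) + (1)²·Var(Y) + 2·(-1)·(1)·Cov(X,Y)
= 1·8.5 + 1·1.25 + -2·-0.5 = 10.75
sd(-X + Y) = √10.75 ≈ 3.2787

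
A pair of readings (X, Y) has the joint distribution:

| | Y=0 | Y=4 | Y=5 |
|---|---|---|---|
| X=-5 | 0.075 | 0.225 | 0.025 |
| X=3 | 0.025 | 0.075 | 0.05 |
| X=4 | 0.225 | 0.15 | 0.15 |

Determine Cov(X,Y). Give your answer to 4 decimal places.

E[X] = 0.925,  E[Y] = 2.925
E[XY] = 1.925
Cov(X,Y) = E[XY] − E[X]E[Y] = 1.925 − (0.925)(2.925) = -0.780625

-0.7806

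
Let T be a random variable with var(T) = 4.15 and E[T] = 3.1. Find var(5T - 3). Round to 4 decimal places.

103.7500

var(5T - 3) = (5)²·var(T) = 25·4.15 = 103.75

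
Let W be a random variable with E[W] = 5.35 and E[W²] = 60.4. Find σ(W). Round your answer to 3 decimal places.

5.637

Var(W) = 60.4 − (5.35)² = 31.7775
σ(W) = √31.7775 ≈ 5.637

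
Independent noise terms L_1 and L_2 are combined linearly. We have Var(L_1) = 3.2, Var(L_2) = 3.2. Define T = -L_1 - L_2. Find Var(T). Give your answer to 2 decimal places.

By independence, Var(T) = (-1)²Var(L_1) + (-1)²Var(L_2)
= (-1)²·3.2 + (-1)²·3.2 = 6.4

6.40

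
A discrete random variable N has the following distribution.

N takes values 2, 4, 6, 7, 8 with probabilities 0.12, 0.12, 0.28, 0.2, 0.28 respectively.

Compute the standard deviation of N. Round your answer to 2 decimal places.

1.93

E[N] = (2)(0.12) + (4)(0.12) + (6)(0.28) + (7)(0.2) + (8)(0.28) = 6.04
E[N²] = (2)²(0.12) + (4)²(0.12) + (6)²(0.28) + (7)²(0.2) + (8)²(0.28) = 40.2
V(N) = E[N²] − (E[N])² = 40.2 − (6.04)² = 3.7184
sd(N) = √3.7184 ≈ 1.93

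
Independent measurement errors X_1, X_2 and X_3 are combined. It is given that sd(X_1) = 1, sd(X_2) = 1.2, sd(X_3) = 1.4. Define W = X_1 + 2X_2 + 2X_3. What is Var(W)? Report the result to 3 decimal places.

14.600

Var(X_1) = 1, Var(X_2) = 1.44, Var(X_3) = 1.96
By independence, Var(W) = (1)²Var(X_1) + (2)²Var(X_2) + (2)²Var(X_3)
= (1)²·1 + (2)²·1.44 + (2)²·1.96 = 14.6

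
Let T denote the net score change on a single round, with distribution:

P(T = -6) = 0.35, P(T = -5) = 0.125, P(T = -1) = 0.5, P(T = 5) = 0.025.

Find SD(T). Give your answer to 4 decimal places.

E[T] = (-6)(0.35) + (-5)(0.125) + (-1)(0.5) + (5)(0.025) = -3.1
E[T²] = (-6)²(0.35) + (-5)²(0.125) + (-1)²(0.5) + (5)²(0.025) = 16.85
var(T) = E[T²] − (E[T])² = 16.85 − (-3.1)² = 7.24
SD(T) = √7.24 ≈ 2.6907

2.6907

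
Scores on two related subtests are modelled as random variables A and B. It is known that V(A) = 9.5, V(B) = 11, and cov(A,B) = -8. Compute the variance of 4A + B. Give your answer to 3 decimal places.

99.000

V(4A + B) = (4)²·V(A) + (1)²·V(B) + 2·(4)·(1)·cov(A,B)
= 16·9.5 + 1·11 + 8·-8 = 99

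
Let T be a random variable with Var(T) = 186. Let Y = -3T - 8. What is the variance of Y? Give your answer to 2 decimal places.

Var(-3T - 8) = (-3)²·Var(T) = 9·186 = 1674

1674.00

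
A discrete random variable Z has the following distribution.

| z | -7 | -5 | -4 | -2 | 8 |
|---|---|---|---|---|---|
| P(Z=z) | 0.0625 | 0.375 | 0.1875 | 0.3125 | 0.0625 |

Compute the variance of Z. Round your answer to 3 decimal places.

10.527

E[Z] = (-7)(0.0625) + (-5)(0.375) + (-4)(0.1875) + (-2)(0.3125) + (8)(0.0625) = -3.1875
E[Z²] = (-7)²(0.0625) + (-5)²(0.375) + (-4)²(0.1875) + (-2)²(0.3125) + (8)²(0.0625) = 20.6875
Var(Z) = E[Z²] − (E[Z])² = 20.6875 − (-3.1875)² = 10.52734375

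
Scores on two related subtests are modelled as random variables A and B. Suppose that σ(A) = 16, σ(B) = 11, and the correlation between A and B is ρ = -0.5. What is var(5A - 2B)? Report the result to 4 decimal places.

8644.0000

var(A) = (16)² = 256;  var(B) = (11)² = 121
Cov(A,B) = ρ·σ(A)·σ(B) = -0.5·16·11 = -88
var(5A - 2B) = (5)²·var(A) + (-2)²·var(B) + 2·(5)·(-2)·Cov(A,B)
= 25·256 + 4·121 + -20·-88 = 8644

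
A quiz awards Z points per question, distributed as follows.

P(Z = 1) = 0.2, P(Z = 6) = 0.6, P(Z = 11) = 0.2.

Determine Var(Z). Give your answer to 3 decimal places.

10.000

E[Z] = (1)(0.2) + (6)(0.6) + (11)(0.2) = 6
E[Z²] = (1)²(0.2) + (6)²(0.6) + (11)²(0.2) = 46
Var(Z) = E[Z²] − (E[Z])² = 46 − (6)² = 10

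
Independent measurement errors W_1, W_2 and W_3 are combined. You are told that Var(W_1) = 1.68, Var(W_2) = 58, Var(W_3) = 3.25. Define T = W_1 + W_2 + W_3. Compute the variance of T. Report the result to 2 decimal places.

62.93

By independence, Var(T) = (1)²Var(W_1) + (1)²Var(W_2) + (1)²Var(W_3)
= (1)²·1.68 + (1)²·58 + (1)²·3.25 = 62.93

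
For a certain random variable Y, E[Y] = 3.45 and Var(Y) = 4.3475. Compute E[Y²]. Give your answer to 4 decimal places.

16.2500

E[Y²] = Var(Y) + (E[Y])² = 4.3475 + (3.45)² = 16.25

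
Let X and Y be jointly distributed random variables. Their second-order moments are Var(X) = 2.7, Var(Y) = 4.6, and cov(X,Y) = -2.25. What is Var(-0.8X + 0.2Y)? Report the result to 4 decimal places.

Var(-0.8X + 0.2Y) = (-0.8)²·Var(X) + (0.2)²·Var(Y) + 2·(-0.8)·(0.2)·cov(X,Y)
= 0.64·2.7 + 0.04·4.6 + -0.32·-2.25 = 2.632

2.6320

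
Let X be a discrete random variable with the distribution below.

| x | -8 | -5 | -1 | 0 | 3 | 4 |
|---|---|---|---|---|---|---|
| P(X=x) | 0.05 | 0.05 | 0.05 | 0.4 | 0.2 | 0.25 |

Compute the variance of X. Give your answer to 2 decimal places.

E[X] = (-8)(0.05) + (-5)(0.05) + (-1)(0.05) + (0)(0.4) + (3)(0.2) + (4)(0.25) = 0.9
E[X²] = (-8)²(0.05) + (-5)²(0.05) + (-1)²(0.05) + (0)²(0.4) + (3)²(0.2) + (4)²(0.25) = 10.3
Var(X) = E[X²] − (E[X])² = 10.3 − (0.9)² = 9.49

9.49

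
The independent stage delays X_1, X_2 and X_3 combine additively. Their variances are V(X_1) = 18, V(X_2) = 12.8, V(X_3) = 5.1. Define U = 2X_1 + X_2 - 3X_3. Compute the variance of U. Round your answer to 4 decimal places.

By independence, V(U) = (2)²V(X_1) + (1)²V(X_2) + (-3)²V(X_3)
= (2)²·18 + (1)²·12.8 + (-3)²·5.1 = 130.7

130.7000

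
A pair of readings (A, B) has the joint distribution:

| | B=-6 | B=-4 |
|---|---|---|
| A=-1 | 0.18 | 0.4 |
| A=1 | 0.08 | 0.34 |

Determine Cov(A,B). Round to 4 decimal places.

0.1168

E[A] = -0.16,  E[B] = -4.52
E[AB] = 0.84
Cov(A,B) = E[AB] − E[A]E[B] = 0.84 − (-0.16)(-4.52) = 0.1168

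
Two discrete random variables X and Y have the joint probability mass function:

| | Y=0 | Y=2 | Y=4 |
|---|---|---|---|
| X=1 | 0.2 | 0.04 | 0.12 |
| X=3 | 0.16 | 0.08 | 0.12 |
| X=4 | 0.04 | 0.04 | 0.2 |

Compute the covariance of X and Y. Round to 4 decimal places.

0.6752

E[X] = 2.56,  E[Y] = 2.08
E[XY] = 6
cov(X,Y) = E[XY] − E[X]E[Y] = 6 − (2.56)(2.08) = 0.6752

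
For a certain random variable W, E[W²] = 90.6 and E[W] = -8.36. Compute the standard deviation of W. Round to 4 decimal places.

Var(W) = 90.6 − (-8.36)² = 20.7104
SD(W) = √20.7104 ≈ 4.5509

4.5509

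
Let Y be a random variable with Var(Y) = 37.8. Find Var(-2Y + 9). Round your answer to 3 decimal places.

151.200

Var(-2Y + 9) = (-2)²·Var(Y) = 4·37.8 = 151.2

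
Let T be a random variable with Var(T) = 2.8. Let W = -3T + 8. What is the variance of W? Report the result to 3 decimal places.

Var(-3T + 8) = (-3)²·Var(T) = 9·2.8 = 25.2

25.200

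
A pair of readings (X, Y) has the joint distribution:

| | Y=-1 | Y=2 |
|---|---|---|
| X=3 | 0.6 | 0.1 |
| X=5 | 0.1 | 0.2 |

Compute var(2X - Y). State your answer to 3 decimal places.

2.610

E[X] = 3.6,  E[Y] = -0.1,  E[XY] = 0.3
var(X) = 13.8 − (3.6)² = 0.84;  var(Y) = 1.9 − (-0.1)² = 1.89
cov(X,Y) = 0.3 − (3.6)(-0.1) = 0.66
var(2X - Y) = (2)²·0.84 + (-1)²·1.89 + 2·(2)·(-1)·0.66 = 2.61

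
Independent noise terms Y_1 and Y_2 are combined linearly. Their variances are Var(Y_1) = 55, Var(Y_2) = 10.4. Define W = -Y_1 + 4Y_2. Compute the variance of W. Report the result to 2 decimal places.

By independence, Var(W) = (-1)²Var(Y_1) + (4)²Var(Y_2)
= (-1)²·55 + (4)²·10.4 = 221.4

221.40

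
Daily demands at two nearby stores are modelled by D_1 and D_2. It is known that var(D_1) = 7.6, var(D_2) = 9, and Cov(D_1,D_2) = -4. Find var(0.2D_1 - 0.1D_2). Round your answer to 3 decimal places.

var(0.2D_1 - 0.1D_2) = (0.2)²·var(D_1) + (-0.1)²·var(D_2) + 2·(0.2)·(-0.1)·Cov(D_1,D_2)
= 0.04·7.6 + 0.01·9 + -0.04·-4 = 0.554

0.554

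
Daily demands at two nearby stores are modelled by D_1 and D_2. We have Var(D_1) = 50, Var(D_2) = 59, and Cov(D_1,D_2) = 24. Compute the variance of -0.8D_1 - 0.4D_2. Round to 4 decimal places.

Var(-0.8D_1 - 0.4D_2) = (-0.8)²·Var(D_1) + (-0.4)²·Var(D_2) + 2·(-0.8)·(-0.4)·Cov(D_1,D_2)
= 0.64·50 + 0.16·59 + 0.64·24 = 56.8

56.8000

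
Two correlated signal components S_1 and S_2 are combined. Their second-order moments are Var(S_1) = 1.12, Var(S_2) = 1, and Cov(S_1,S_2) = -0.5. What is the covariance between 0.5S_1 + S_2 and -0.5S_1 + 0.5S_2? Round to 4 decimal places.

0.3450

Cov(0.5S_1 + S_2, -0.5S_1 + 0.5S_2) = (0.5)(-0.5)Var(S_1) + (1)(0.5)Var(S_2) + [(0.5)(0.5) + (1)(-0.5)]Cov(S_1,S_2)
= -0.25·1.12 + 0.5·1 + -0.25·-0.5 = 0.345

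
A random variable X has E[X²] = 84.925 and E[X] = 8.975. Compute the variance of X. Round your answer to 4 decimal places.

4.3744

Var(X) = 84.925 − (8.975)² = 4.374375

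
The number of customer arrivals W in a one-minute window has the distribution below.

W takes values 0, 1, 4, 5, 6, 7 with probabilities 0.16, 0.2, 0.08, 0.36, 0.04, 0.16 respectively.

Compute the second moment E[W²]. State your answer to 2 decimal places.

19.76

E[W²] = (0)²(0.16) + (1)²(0.2) + (4)²(0.08) + (5)²(0.36) + (6)²(0.04) + (7)²(0.16) = 19.76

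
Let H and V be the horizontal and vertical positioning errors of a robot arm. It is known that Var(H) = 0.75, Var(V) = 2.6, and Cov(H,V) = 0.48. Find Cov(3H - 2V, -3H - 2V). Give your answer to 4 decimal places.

Cov(3H - 2V, -3H - 2V) = (3)(-3)Var(H) + (-2)(-2)Var(V) + [(3)(-2) + (-2)(-3)]Cov(H,V)
= -9·0.75 + 4·2.6 + 0·0.48 = 3.65

3.6500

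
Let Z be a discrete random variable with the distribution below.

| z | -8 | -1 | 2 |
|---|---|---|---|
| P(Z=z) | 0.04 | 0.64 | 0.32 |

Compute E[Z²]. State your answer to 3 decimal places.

4.480

E[Z²] = (-8)²(0.04) + (-1)²(0.64) + (2)²(0.32) = 4.48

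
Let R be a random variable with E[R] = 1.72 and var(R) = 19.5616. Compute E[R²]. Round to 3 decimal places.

E[R²] = var(R) + (E[R])² = 19.5616 + (1.72)² = 22.52

22.520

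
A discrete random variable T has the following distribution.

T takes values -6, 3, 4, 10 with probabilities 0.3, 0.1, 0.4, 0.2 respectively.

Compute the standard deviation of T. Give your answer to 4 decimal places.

E[T] = (-6)(0.3) + (3)(0.1) + (4)(0.4) + (10)(0.2) = 2.1
E[T²] = (-6)²(0.3) + (3)²(0.1) + (4)²(0.4) + (10)²(0.2) = 38.1
Var(T) = E[T²] − (E[T])² = 38.1 − (2.1)² = 33.69
SD(T) = √33.69 ≈ 5.8043

5.8043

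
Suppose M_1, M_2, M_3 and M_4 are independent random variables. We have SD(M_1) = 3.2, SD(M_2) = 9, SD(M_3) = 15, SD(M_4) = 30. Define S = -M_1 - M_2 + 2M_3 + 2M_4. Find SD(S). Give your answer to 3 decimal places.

Var(M_1) = 10.24, Var(M_2) = 81, Var(M_3) = 225, Var(M_4) = 900
By independence, Var(S) = (-1)²Var(M_1) + (-1)²Var(M_2) + (2)²Var(M_3) + (2)²Var(M_4)
= (-1)²·10.24 + (-1)²·81 + (2)²·225 + (2)²·900 = 4591.24
SD(S) = √4591.24 ≈ 67.759

67.759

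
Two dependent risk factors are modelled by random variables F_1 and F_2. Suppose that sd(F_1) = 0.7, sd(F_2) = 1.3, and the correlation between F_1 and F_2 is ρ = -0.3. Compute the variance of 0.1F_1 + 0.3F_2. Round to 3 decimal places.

Var(F_1) = (0.7)² = 0.49;  Var(F_2) = (1.3)² = 1.69
cov(F_1,F_2) = ρ·sd(F_1)·sd(F_2) = -0.3·0.7·1.3 = -0.273
Var(0.1F_1 + 0.3F_2) = (0.1)²·Var(F_1) + (0.3)²·Var(F_2) + 2·(0.1)·(0.3)·cov(F_1,F_2)
= 0.01·0.49 + 0.09·1.69 + 0.06·-0.273 = 0.14062

0.141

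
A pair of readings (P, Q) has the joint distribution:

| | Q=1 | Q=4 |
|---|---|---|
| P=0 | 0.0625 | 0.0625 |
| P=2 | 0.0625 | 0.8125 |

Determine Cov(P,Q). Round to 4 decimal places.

0.2813

E[P] = 1.75,  E[Q] = 3.625
E[PQ] = 6.625
Cov(P,Q) = E[PQ] − E[P]E[Q] = 6.625 − (1.75)(3.625) = 0.28125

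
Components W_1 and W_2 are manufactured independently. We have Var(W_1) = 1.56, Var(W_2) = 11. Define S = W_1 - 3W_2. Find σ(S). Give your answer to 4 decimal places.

10.0280

By independence, Var(S) = (1)²Var(W_1) + (-3)²Var(W_2)
= (1)²·1.56 + (-3)²·11 = 100.56
σ(S) = √100.56 ≈ 10.0280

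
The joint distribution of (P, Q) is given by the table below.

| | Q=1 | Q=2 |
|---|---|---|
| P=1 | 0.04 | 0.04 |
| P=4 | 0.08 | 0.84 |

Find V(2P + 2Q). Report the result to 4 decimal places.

3.8016

E[P] = 3.76,  E[Q] = 1.88,  E[PQ] = 7.16
V(P) = 14.8 − (3.76)² = 0.6624;  V(Q) = 3.64 − (1.88)² = 0.1056
Cov(P,Q) = 7.16 − (3.76)(1.88) = 0.0912
V(2P + 2Q) = (2)²·0.6624 + (2)²·0.1056 + 2·(2)·(2)·0.0912 = 3.8016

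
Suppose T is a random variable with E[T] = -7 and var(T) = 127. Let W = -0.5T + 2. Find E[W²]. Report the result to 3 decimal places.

E[-0.5T + 2] = -0.5·-7 + 2 = 5.5
var(-0.5T + 2) = (-0.5)²·127 = 31.75
E[W²] = var(W) + (E[W])² = 31.75 + (5.5)² = 62

62.000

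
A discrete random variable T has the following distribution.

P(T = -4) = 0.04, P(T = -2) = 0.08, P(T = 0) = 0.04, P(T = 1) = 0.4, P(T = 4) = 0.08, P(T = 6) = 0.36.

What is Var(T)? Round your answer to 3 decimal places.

9.046

E[T] = (-4)(0.04) + (-2)(0.08) + (0)(0.04) + (1)(0.4) + (4)(0.08) + (6)(0.36) = 2.56
E[T²] = (-4)²(0.04) + (-2)²(0.08) + (0)²(0.04) + (1)²(0.4) + (4)²(0.08) + (6)²(0.36) = 15.6
Var(T) = E[T²] − (E[T])² = 15.6 − (2.56)² = 9.0464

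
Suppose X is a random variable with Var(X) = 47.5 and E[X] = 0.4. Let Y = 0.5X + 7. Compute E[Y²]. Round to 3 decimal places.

63.715

E[0.5X + 7] = 0.5·0.4 + 7 = 7.2
Var(0.5X + 7) = (0.5)²·47.5 = 11.875
E[Y²] = Var(Y) + (E[Y])² = 11.875 + (7.2)² = 63.715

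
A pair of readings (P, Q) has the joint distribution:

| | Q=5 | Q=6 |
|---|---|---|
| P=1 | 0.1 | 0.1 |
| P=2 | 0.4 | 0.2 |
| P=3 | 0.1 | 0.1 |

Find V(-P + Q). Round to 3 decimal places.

0.640

E[P] = 2,  E[Q] = 5.4,  E[PQ] = 10.8
V(P) = 4.4 − (2)² = 0.4;  V(Q) = 29.4 − (5.4)² = 0.24
Cov(P,Q) = 10.8 − (2)(5.4) = 0
V(-P + Q) = (-1)²·0.4 + (1)²·0.24 + 2·(-1)·(1)·0 = 0.64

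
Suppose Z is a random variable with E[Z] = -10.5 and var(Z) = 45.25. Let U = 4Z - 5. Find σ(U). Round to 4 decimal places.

var(4Z - 5) = (4)²·45.25 = 724
σ(U) = √724 ≈ 26.9072

26.9072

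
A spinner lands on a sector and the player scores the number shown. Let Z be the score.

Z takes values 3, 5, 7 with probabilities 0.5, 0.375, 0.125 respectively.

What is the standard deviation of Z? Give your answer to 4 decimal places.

E[Z] = (3)(0.5) + (5)(0.375) + (7)(0.125) = 4.25
E[Z²] = (3)²(0.5) + (5)²(0.375) + (7)²(0.125) = 20
Var(Z) = E[Z²] − (E[Z])² = 20 − (4.25)² = 1.9375
sd(Z) = √1.9375 ≈ 1.3919

1.3919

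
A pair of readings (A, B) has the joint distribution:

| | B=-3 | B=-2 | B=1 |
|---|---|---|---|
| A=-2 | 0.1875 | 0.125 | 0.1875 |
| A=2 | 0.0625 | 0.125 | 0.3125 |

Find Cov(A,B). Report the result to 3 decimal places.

1.000

E[A] = 0,  E[B] = -0.75
E[AB] = 1
Cov(A,B) = E[AB] − E[A]E[B] = 1 − (0)(-0.75) = 1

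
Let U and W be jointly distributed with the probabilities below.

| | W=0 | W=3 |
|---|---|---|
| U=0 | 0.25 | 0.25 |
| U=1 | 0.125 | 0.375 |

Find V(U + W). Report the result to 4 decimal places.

2.7344

E[U] = 0.5,  E[W] = 1.875,  E[UW] = 1.125
V(U) = 0.5 − (0.5)² = 0.25;  V(W) = 5.625 − (1.875)² = 2.109375
Cov(U,W) = 1.125 − (0.5)(1.875) = 0.1875
V(U + W) = (1)²·0.25 + (1)²·2.109375 + 2·(1)·(1)·0.1875 = 2.734375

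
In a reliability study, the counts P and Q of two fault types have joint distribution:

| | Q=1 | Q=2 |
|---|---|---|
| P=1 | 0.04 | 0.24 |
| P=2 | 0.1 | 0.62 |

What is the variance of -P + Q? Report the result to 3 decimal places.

E[P] = 1.72,  E[Q] = 1.86,  E[PQ] = 3.2
Var(P) = 3.16 − (1.72)² = 0.2016;  Var(Q) = 3.58 − (1.86)² = 0.1204
Cov(P,Q) = 3.2 − (1.72)(1.86) = 0.0008
Var(-P + Q) = (-1)²·0.2016 + (1)²·0.1204 + 2·(-1)·(1)·0.0008 = 0.3204

0.320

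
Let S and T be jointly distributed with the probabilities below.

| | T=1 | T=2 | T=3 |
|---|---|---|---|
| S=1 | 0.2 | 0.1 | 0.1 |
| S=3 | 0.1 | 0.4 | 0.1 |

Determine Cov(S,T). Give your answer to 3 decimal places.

0.120

E[S] = 2.2,  E[T] = 1.9
E[ST] = 4.3
Cov(S,T) = E[ST] − E[S]E[T] = 4.3 − (2.2)(1.9) = 0.12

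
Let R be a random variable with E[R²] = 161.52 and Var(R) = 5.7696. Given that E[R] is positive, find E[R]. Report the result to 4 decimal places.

(E[R])² = E[R²] − Var(R) = 161.52 − 5.7696 = 155.7504
E[R] = √155.7504 = 12.48

12.4800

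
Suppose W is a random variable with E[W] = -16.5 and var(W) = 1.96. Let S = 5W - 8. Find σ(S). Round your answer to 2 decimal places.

var(5W - 8) = (5)²·1.96 = 49
σ(S) = √49 ≈ 7.00

7.00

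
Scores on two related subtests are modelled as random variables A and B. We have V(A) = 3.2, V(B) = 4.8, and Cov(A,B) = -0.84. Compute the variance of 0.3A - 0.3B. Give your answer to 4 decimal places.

V(0.3A - 0.3B) = (0.3)²·V(A) + (-0.3)²·V(B) + 2·(0.3)·(-0.3)·Cov(A,B)
= 0.09·3.2 + 0.09·4.8 + -0.18·-0.84 = 0.8712

0.8712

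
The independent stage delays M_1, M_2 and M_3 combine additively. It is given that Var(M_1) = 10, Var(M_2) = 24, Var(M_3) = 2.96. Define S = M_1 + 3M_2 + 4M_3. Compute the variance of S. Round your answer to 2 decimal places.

273.36

By independence, Var(S) = (1)²Var(M_1) + (3)²Var(M_2) + (4)²Var(M_3)
= (1)²·10 + (3)²·24 + (4)²·2.96 = 273.36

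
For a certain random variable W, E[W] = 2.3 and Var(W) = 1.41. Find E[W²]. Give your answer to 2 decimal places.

6.70

E[W²] = Var(W) + (E[W])² = 1.41 + (2.3)² = 6.7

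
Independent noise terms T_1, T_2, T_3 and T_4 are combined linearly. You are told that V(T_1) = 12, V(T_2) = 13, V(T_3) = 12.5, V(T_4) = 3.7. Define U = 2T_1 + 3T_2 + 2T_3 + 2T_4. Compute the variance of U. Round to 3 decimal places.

By independence, V(U) = (2)²V(T_1) + (3)²V(T_2) + (2)²V(T_3) + (2)²V(T_4)
= (2)²·12 + (3)²·13 + (2)²·12.5 + (2)²·3.7 = 229.8

229.800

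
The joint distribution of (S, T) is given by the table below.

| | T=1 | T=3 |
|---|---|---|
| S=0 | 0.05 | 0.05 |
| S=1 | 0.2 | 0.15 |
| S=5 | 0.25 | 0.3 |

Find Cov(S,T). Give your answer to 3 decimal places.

0.200

E[S] = 3.1,  E[T] = 2
E[ST] = 6.4
Cov(S,T) = E[ST] − E[S]E[T] = 6.4 − (3.1)(2) = 0.2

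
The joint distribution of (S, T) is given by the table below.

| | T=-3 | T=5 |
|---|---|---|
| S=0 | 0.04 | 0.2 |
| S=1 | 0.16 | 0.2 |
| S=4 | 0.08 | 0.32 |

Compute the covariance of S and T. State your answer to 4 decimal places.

E[S] = 1.96,  E[T] = 2.76
E[ST] = 5.96
Cov(S,T) = E[ST] − E[S]E[T] = 5.96 − (1.96)(2.76) = 0.5504

0.5504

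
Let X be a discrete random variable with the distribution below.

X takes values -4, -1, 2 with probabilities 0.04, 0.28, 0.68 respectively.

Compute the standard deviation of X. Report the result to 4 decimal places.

E[X] = (-4)(0.04) + (-1)(0.28) + (2)(0.68) = 0.92
E[X²] = (-4)²(0.04) + (-1)²(0.28) + (2)²(0.68) = 3.64
Var(X) = E[X²] − (E[X])² = 3.64 − (0.92)² = 2.7936
σ(X) = √2.7936 ≈ 1.6714

1.6714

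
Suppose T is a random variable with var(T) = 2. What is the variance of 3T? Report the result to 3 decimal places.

18.000

var(3T) = (3)²·var(T) = 9·2 = 18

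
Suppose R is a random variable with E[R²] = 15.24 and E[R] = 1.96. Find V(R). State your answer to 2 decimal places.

V(R) = 15.24 − (1.96)² = 11.3984

11.40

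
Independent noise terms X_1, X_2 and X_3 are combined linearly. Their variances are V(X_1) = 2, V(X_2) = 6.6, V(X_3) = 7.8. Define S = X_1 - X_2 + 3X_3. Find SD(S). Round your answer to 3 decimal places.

8.877

By independence, V(S) = (1)²V(X_1) + (-1)²V(X_2) + (3)²V(X_3)
= (1)²·2 + (-1)²·6.6 + (3)²·7.8 = 78.8
SD(S) = √78.8 ≈ 8.877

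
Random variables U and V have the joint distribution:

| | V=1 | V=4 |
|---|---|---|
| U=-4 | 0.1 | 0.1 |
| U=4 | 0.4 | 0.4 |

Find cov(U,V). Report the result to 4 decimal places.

E[U] = 2.4,  E[V] = 2.5
E[UV] = 6
cov(U,V) = E[UV] − E[U]E[V] = 6 − (2.4)(2.5) = 0

0.0000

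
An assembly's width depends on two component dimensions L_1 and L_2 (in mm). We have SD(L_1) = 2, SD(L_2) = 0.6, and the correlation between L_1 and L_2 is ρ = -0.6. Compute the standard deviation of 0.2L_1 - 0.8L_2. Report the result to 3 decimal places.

0.788

V(L_1) = (2)² = 4;  V(L_2) = (0.6)² = 0.36
cov(L_1,L_2) = ρ·SD(L_1)·SD(L_2) = -0.6·2·0.6 = -0.72
V(0.2L_1 - 0.8L_2) = (0.2)²·V(L_1) + (-0.8)²·V(L_2) + 2·(0.2)·(-0.8)·cov(L_1,L_2)
= 0.04·4 + 0.64·0.36 + -0.32·-0.72 = 0.6208
SD(0.2L_1 - 0.8L_2) = √0.6208 ≈ 0.788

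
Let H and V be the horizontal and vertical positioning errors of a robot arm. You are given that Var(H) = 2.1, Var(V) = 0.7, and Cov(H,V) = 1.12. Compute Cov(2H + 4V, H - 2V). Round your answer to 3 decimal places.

-1.400

Cov(2H + 4V, H - 2V) = (2)(1)Var(H) + (4)(-2)Var(V) + [(2)(-2) + (4)(1)]Cov(H,V)
= 2·2.1 + -8·0.7 + 0·1.12 = -1.4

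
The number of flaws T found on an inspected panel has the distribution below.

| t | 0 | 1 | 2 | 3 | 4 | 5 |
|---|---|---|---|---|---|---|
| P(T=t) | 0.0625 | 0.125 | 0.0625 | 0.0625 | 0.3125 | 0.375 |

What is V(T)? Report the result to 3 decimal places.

E[T] = (0)(0.0625) + (1)(0.125) + (2)(0.0625) + (3)(0.0625) + (4)(0.3125) + (5)(0.375) = 3.5625
E[T²] = (0)²(0.0625) + (1)²(0.125) + (2)²(0.0625) + (3)²(0.0625) + (4)²(0.3125) + (5)²(0.375) = 15.3125
V(T) = E[T²] − (E[T])² = 15.3125 − (3.5625)² = 2.62109375

2.621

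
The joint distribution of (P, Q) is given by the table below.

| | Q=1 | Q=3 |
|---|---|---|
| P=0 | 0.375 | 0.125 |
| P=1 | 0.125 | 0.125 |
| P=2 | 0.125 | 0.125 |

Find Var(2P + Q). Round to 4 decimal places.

4.4375

E[P] = 0.75,  E[Q] = 1.75,  E[PQ] = 1.5
Var(P) = 1.25 − (0.75)² = 0.6875;  Var(Q) = 4 − (1.75)² = 0.9375
cov(P,Q) = 1.5 − (0.75)(1.75) = 0.1875
Var(2P + Q) = (2)²·0.6875 + (1)²·0.9375 + 2·(2)·(1)·0.1875 = 4.4375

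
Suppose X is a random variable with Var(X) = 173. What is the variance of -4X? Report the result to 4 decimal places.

2768.0000

Var(-4X) = (-4)²·Var(X) = 16·173 = 2768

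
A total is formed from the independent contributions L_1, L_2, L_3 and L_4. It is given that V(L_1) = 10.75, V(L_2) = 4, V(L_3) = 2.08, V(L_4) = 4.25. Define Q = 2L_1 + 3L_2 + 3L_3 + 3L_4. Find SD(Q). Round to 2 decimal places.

11.66

By independence, V(Q) = (2)²V(L_1) + (3)²V(L_2) + (3)²V(L_3) + (3)²V(L_4)
= (2)²·10.75 + (3)²·4 + (3)²·2.08 + (3)²·4.25 = 135.97
SD(Q) = √135.97 ≈ 11.66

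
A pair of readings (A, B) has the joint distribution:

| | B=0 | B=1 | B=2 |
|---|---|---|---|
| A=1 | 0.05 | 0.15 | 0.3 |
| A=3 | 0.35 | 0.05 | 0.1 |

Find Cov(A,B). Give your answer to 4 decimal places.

-0.5000

E[A] = 2,  E[B] = 1
E[AB] = 1.5
Cov(A,B) = E[AB] − E[A]E[B] = 1.5 − (2)(1) = -0.5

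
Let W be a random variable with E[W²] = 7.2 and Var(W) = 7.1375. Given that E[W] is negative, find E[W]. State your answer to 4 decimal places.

-0.2500

(E[W])² = E[W²] − Var(W) = 7.2 − 7.1375 = 0.0625
E[W] = −√0.0625 = -0.25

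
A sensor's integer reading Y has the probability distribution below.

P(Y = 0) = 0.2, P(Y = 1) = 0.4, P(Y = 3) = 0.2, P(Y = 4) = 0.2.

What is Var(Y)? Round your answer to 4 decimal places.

E[Y] = (0)(0.2) + (1)(0.4) + (3)(0.2) + (4)(0.2) = 1.8
E[Y²] = (0)²(0.2) + (1)²(0.4) + (3)²(0.2) + (4)²(0.2) = 5.4
Var(Y) = E[Y²] − (E[Y])² = 5.4 − (1.8)² = 2.16

2.1600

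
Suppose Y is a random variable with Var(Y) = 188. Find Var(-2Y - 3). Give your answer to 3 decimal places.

752.000

Var(-2Y - 3) = (-2)²·Var(Y) = 4·188 = 752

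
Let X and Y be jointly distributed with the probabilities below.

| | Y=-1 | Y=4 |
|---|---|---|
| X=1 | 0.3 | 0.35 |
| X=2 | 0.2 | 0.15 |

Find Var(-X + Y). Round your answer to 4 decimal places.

E[X] = 1.35,  E[Y] = 1.5,  E[XY] = 1.9
Var(X) = 2.05 − (1.35)² = 0.2275;  Var(Y) = 8.5 − (1.5)² = 6.25
cov(X,Y) = 1.9 − (1.35)(1.5) = -0.125
Var(-X + Y) = (-1)²·0.2275 + (1)²·6.25 + 2·(-1)·(1)·-0.125 = 6.7275

6.7275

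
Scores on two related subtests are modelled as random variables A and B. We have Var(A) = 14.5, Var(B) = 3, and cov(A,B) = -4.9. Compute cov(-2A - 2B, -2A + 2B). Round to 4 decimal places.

46.0000

cov(-2A - 2B, -2A + 2B) = (-2)(-2)Var(A) + (-2)(2)Var(B) + [(-2)(2) + (-2)(-2)]cov(A,B)
= 4·14.5 + -4·3 + 0·-4.9 = 46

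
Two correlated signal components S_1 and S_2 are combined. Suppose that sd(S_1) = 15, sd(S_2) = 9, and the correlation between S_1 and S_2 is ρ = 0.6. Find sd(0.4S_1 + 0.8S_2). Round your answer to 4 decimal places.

V(S_1) = (15)² = 225;  V(S_2) = (9)² = 81
Cov(S_1,S_2) = ρ·sd(S_1)·sd(S_2) = 0.6·15·9 = 81
V(0.4S_1 + 0.8S_2) = (0.4)²·V(S_1) + (0.8)²·V(S_2) + 2·(0.4)·(0.8)·Cov(S_1,S_2)
= 0.16·225 + 0.64·81 + 0.64·81 = 139.68
sd(0.4S_1 + 0.8S_2) = √139.68 ≈ 11.8186

11.8186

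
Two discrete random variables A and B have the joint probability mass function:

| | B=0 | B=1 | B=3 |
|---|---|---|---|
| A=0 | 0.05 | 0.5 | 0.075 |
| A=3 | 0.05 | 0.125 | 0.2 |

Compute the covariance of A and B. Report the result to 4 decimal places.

0.5438

E[A] = 1.125,  E[B] = 1.45
E[AB] = 2.175
Cov(A,B) = E[AB] − E[A]E[B] = 2.175 − (1.125)(1.45) = 0.54375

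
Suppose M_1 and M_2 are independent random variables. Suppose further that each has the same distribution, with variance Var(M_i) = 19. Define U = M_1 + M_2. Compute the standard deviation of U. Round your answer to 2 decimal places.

By independence, Var(U) = (1)²Var(M_1) + (1)²Var(M_2)
= (1)²·19 + (1)²·19 = 38
SD(U) = √38 ≈ 6.16

6.16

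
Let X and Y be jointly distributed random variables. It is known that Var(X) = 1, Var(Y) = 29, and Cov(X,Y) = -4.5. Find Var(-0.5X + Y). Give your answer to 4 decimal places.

33.7500

Var(-0.5X + Y) = (-0.5)²·Var(X) + (1)²·Var(Y) + 2·(-0.5)·(1)·Cov(X,Y)
= 0.25·1 + 1·29 + -1·-4.5 = 33.75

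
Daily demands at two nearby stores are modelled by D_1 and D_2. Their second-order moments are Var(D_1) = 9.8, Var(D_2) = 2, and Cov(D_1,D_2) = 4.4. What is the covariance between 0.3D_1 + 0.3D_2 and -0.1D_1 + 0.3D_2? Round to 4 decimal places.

Cov(0.3D_1 + 0.3D_2, -0.1D_1 + 0.3D_2) = (0.3)(-0.1)Var(D_1) + (0.3)(0.3)Var(D_2) + [(0.3)(0.3) + (0.3)(-0.1)]Cov(D_1,D_2)
= -0.03·9.8 + 0.09·2 + 0.06·4.4 = 0.15

0.1500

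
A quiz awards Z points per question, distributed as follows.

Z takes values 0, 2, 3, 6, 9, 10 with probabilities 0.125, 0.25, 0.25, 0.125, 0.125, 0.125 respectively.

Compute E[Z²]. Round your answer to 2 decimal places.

E[Z²] = (0)²(0.125) + (2)²(0.25) + (3)²(0.25) + (6)²(0.125) + (9)²(0.125) + (10)²(0.125) = 30.375

30.38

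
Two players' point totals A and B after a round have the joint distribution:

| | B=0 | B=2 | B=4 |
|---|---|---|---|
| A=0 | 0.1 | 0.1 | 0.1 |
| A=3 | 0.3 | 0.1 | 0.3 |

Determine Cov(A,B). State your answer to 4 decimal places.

E[A] = 2.1,  E[B] = 2
E[AB] = 4.2
Cov(A,B) = E[AB] − E[A]E[B] = 4.2 − (2.1)(2) = 0

0.0000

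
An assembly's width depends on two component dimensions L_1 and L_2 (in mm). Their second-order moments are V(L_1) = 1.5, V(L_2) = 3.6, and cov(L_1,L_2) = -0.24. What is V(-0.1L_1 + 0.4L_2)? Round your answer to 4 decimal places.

V(-0.1L_1 + 0.4L_2) = (-0.1)²·V(L_1) + (0.4)²·V(L_2) + 2·(-0.1)·(0.4)·cov(L_1,L_2)
= 0.01·1.5 + 0.16·3.6 + -0.08·-0.24 = 0.6102

0.6102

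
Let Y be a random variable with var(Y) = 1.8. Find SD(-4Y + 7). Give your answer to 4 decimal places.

5.3666

var(-4Y + 7) = (-4)²·1.8 = 28.8
SD(-4Y + 7) = √28.8 ≈ 5.3666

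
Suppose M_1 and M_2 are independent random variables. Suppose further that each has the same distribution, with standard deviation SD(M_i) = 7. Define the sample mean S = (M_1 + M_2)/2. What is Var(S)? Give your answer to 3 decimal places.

24.500

Var(M_i) = (7)² = 49
By independence, Var(S) = (0.5)²Var(M_1) + (0.5)²Var(M_2)
= (0.5)²·49 + (0.5)²·49 = 24.5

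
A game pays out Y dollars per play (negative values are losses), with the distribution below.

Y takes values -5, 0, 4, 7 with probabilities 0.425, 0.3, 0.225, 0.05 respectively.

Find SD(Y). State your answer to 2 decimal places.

E[Y] = (-5)(0.425) + (0)(0.3) + (4)(0.225) + (7)(0.05) = -0.875
E[Y²] = (-5)²(0.425) + (0)²(0.3) + (4)²(0.225) + (7)²(0.05) = 16.675
var(Y) = E[Y²] − (E[Y])² = 16.675 − (-0.875)² = 15.909375
SD(Y) = √15.909375 ≈ 3.99

3.99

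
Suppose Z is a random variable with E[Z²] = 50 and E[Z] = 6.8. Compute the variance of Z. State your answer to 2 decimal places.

Var(Z) = 50 − (6.8)² = 3.76

3.76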